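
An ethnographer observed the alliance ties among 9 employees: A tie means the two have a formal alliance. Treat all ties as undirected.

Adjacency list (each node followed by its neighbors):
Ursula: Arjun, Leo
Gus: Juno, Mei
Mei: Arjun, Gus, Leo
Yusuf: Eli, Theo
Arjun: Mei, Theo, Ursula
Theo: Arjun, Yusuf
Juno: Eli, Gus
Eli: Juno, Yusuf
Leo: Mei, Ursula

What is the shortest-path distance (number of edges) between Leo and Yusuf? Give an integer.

4

One shortest route is Leo – Mei – Arjun – Theo – Yusuf, which uses 4 edges, and at distance 3 from Leo we only reach {Juno, Theo}, which does not include Yusuf. So d(Leo,Yusuf) = 4.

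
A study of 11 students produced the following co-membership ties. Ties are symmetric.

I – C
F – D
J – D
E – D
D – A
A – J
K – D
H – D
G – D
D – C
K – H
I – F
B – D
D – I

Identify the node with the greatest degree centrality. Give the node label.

D

Degrees — A:2, B:1, C:2, D:10, E:1, F:2, G:1, H:2, I:3, J:2, K:2.
The maximum is 10, attained only by D.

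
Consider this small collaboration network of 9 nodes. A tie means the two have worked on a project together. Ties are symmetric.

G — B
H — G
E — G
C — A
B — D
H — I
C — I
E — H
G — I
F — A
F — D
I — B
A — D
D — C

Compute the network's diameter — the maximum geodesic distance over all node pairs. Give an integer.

4

Eccentricity of each node (its greatest distance to any other): A:4, B:2, C:3, D:3, E:4, F:4, G:3, H:4, I:3.
The maximum eccentricity is 4, realized for instance by the pair E–F via E – G – B – D – F. So the diameter is 4.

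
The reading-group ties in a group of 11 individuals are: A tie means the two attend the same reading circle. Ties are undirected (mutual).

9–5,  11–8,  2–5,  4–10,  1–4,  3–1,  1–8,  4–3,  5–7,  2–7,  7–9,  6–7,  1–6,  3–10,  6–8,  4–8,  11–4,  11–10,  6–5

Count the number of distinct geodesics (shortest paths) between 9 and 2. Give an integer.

The shortest distance is 2. The length-2 paths are: 9–5–2; 9–7–2.
That gives 2 distinct shortest paths.

2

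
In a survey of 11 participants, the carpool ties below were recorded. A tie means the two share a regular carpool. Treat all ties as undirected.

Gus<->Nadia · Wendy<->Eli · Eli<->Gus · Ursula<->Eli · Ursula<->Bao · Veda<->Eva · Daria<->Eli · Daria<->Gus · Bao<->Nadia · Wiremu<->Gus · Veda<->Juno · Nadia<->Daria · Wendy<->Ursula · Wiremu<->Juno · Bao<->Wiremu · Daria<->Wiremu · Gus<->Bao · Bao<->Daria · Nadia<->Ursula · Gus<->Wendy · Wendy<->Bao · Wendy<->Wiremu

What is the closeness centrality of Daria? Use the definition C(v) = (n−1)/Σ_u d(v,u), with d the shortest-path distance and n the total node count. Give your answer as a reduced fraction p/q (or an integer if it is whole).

Distances from Daria: Bao:1, Eli:1, Eva:4, Gus:1, Juno:2, Nadia:1, Ursula:2, Veda:3, Wendy:2, Wiremu:1. Sum = 18.
n = 11, so closeness = 10/18 = 5/9.

5/9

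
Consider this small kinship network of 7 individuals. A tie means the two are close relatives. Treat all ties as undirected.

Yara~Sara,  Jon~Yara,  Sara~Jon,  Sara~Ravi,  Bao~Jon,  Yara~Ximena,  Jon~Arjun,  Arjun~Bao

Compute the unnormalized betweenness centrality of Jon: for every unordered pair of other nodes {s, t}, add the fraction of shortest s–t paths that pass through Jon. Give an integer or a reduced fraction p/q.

Pairs whose geodesics pass through Jon — Bao–Sara: 1; Bao–Ravi: 1; Bao–Yara: 1; Bao–Ximena: 1; Sara–Arjun: 1; Arjun–Ravi: 1; Arjun–Yara: 1; Arjun–Ximena: 1.
All other pairs contribute 0.
Summing the contributions gives betweenness(Jon) = 8.

8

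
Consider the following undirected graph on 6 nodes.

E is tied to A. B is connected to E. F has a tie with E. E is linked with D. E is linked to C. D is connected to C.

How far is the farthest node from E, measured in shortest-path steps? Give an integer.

1

Distances from E: A:1, B:1, C:1, D:1, F:1.
The largest is 1 (to A, F, D, C, and B), so the eccentricity of E is 1.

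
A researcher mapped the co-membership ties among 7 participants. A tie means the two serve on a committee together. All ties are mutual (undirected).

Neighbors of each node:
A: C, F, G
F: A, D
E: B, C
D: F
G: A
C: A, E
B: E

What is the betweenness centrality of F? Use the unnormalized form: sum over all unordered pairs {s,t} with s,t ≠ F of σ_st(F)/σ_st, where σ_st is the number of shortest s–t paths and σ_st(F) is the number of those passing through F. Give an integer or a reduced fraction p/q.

5

Pairs whose geodesics pass through F — A–D: 1; D–B: 1; D–C: 1; D–E: 1; D–G: 1.
All other pairs contribute 0.
Summing the contributions gives betweenness(F) = 5.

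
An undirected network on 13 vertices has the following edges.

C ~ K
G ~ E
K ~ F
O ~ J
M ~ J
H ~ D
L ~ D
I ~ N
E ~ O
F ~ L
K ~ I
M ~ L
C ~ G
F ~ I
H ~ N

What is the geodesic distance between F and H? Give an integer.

One shortest route is F – I – N – H, which uses 3 edges, and at distance 2 from F we only reach {C, D, M, N}, which does not include H. So d(F,H) = 3.

3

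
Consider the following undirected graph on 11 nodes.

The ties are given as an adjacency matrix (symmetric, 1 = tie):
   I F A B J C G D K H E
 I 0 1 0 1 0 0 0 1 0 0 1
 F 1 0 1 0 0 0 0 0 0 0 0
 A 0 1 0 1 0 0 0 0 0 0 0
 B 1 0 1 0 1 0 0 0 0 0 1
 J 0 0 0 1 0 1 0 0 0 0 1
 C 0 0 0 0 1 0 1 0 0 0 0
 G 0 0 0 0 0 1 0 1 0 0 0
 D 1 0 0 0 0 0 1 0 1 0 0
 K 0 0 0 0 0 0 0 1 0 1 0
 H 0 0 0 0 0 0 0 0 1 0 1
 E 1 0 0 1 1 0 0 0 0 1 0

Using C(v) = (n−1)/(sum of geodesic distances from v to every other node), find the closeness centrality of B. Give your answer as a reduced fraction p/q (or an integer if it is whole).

5/9

Distances from B: A:1, C:2, D:2, E:1, F:2, G:3, H:2, I:1, J:1, K:3. Sum = 18.
n = 11, so closeness = 10/18 = 5/9.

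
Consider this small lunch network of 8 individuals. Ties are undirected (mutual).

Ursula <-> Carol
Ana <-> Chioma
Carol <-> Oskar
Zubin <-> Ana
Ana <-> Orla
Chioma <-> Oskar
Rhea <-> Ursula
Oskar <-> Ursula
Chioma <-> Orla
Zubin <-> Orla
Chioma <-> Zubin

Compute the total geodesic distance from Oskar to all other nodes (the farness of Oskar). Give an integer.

Distances from Oskar: Ana:2, Carol:1, Chioma:1, Orla:2, Rhea:2, Ursula:1, Zubin:2.
Sum = 2 + 1 + 1 + 2 + 2 + 1 + 2 = 11.

11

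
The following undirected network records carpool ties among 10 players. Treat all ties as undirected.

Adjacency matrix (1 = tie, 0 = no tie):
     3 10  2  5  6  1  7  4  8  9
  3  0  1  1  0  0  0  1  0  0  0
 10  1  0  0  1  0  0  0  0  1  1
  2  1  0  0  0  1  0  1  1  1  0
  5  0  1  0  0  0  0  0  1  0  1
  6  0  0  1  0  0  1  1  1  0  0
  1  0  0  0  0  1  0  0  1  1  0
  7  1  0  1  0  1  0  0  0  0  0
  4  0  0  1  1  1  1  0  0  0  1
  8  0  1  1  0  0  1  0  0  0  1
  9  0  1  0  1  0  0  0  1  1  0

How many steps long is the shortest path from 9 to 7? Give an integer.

3

One shortest route is 9 – 10 – 3 – 7, which uses 3 edges, and at distance 2 from 9 we only reach {1, 2, 3, 6}, which does not include 7. So d(9,7) = 3.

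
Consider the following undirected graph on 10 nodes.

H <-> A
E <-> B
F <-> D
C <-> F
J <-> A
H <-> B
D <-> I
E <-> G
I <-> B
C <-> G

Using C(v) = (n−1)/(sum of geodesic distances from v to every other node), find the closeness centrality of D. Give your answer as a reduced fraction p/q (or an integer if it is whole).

Distances from D: A:4, B:2, C:2, E:3, F:1, G:3, H:3, I:1, J:5. Sum = 24.
n = 10, so closeness = 9/24 = 3/8.

3/8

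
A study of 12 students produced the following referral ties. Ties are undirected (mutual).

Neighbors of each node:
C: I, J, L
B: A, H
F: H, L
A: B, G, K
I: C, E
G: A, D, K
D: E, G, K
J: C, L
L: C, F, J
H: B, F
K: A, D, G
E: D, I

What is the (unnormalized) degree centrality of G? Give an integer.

G is directly tied to A, D, and K. That is 3 neighbors, so the degree of G is 3.

3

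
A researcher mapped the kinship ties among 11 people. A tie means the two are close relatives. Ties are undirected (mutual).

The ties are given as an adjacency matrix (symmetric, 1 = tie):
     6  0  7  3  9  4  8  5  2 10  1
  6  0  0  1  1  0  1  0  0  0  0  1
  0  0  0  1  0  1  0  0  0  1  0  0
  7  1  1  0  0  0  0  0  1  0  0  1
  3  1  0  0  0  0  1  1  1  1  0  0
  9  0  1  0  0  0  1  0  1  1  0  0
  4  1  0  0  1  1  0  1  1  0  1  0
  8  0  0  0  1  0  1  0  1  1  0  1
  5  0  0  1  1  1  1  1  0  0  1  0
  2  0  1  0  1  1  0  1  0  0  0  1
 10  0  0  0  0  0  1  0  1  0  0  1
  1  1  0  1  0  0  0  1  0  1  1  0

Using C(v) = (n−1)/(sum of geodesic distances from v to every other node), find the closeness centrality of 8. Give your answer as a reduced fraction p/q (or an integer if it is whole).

2/3

Distances from 8: 0:2, 1:1, 2:1, 3:1, 4:1, 5:1, 6:2, 7:2, 9:2, 10:2. Sum = 15.
n = 11, so closeness = 10/15 = 2/3.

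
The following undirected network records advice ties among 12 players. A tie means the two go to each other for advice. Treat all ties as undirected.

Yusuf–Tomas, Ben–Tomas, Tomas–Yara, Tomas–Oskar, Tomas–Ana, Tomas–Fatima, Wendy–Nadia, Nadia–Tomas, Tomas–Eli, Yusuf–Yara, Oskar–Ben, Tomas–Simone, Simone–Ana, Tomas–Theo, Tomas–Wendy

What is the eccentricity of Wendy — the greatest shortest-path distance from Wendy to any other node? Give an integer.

2

Distances from Wendy: Ana:2, Ben:2, Eli:2, Fatima:2, Nadia:1, Oskar:2, Simone:2, Theo:2, Tomas:1, Yara:2, Yusuf:2.
The largest is 2 (to Theo, Eli, Oskar, Simone, Fatima, Yara, Ben, Yusuf, and Ana), so the eccentricity of Wendy is 2.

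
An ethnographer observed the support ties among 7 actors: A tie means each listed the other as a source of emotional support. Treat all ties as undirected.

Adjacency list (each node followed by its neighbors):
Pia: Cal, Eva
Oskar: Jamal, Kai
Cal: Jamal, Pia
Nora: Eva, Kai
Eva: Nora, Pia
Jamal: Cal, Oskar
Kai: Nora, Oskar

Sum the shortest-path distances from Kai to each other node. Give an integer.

Distances from Kai: Cal:3, Eva:2, Jamal:2, Nora:1, Oskar:1, Pia:3.
Sum = 3 + 2 + 2 + 1 + 1 + 3 = 12.

12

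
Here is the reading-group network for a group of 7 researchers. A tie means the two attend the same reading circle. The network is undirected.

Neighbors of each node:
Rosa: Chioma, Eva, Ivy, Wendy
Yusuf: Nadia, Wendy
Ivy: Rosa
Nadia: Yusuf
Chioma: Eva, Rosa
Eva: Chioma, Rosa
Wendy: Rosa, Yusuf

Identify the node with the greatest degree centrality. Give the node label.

Degrees — Chioma:2, Eva:2, Ivy:1, Nadia:1, Rosa:4, Wendy:2, Yusuf:2.
The maximum is 4, attained only by Rosa.

Rosa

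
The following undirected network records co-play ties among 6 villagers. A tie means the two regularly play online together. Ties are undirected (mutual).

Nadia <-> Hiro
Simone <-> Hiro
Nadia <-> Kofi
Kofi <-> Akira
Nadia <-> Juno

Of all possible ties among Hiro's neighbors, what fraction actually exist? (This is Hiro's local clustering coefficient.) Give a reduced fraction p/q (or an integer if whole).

0

Hiro's neighbors: Nadia and Simone (k = 2).
Possible neighbor pairs: C(2,2) = 1. Edges among them: none → e = 0.
Clustering(Hiro) = 0/1.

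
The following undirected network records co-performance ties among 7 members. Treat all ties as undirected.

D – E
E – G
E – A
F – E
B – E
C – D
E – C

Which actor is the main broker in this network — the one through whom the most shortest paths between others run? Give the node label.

Unnormalized betweenness of each node: A:0, B:0, C:0, D:0, E:14, F:0, G:0.
E has the largest value, 14, making it the main broker — the node through which the most shortest paths run.

E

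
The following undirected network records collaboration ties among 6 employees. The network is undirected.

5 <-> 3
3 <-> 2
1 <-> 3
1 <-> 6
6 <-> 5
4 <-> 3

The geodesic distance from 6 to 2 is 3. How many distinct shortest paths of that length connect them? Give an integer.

2

The shortest distance is 3. The length-3 paths are: 6–1–3–2; 6–5–3–2.
That gives 2 distinct shortest paths.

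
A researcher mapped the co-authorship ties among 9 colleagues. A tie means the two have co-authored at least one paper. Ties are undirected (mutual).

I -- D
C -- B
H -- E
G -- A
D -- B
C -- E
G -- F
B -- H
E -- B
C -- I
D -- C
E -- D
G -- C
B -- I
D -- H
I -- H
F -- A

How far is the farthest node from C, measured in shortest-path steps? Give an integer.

Distances from C: A:2, B:1, D:1, E:1, F:2, G:1, H:2, I:1.
The largest is 2 (to A, F, and H), so the eccentricity of C is 2.

2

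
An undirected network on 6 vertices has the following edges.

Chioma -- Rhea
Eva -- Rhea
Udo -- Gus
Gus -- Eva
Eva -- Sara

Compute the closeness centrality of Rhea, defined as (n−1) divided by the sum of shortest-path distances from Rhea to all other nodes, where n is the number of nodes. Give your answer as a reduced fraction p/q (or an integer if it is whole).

Distances from Rhea: Chioma:1, Eva:1, Gus:2, Sara:2, Udo:3. Sum = 9.
n = 6, so closeness = 5/9.

5/9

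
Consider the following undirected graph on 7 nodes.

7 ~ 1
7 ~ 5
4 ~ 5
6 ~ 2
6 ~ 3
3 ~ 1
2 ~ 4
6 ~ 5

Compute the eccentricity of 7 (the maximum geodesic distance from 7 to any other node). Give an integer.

Distances from 7: 1:1, 2:3, 3:2, 4:2, 5:1, 6:2.
The largest is 3 (to 2), so the eccentricity of 7 is 3.

3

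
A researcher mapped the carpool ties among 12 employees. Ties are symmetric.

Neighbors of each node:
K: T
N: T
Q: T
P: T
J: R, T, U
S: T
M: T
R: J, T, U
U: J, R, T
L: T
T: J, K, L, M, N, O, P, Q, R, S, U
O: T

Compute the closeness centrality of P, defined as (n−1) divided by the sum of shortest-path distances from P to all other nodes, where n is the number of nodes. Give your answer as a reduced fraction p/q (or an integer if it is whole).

11/21

Distances from P: J:2, K:2, L:2, M:2, N:2, O:2, Q:2, R:2, S:2, T:1, U:2. Sum = 21.
n = 12, so closeness = 11/21.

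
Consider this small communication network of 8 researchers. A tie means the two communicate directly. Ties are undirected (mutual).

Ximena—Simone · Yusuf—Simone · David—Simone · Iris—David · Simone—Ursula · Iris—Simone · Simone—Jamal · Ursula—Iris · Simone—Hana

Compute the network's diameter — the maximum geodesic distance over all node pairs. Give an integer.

2

Eccentricity of each node (its greatest distance to any other): David:2, Hana:2, Iris:2, Jamal:2, Simone:1, Ursula:2, Ximena:2, Yusuf:2.
The maximum eccentricity is 2, realized for instance by the pair Jamal–Ursula via Jamal – Simone – Ursula. So the diameter is 2.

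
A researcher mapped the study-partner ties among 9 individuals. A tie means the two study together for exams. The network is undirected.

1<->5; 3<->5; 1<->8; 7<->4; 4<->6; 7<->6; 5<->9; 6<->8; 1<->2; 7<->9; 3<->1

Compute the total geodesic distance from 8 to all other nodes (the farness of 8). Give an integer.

Distances from 8: 1:1, 2:2, 3:2, 4:2, 5:2, 6:1, 7:2, 9:3.
Sum = 1 + 2 + 2 + 2 + 2 + 1 + 2 + 3 = 15.

15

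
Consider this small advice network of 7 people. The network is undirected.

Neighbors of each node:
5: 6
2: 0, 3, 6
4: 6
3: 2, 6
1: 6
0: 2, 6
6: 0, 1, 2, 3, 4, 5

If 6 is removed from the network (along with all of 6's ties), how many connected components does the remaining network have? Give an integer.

4

Without 6, the remaining ties split the others into: {0, 2, 3}; {5}; {4}; {1}.
That's 4 separate components.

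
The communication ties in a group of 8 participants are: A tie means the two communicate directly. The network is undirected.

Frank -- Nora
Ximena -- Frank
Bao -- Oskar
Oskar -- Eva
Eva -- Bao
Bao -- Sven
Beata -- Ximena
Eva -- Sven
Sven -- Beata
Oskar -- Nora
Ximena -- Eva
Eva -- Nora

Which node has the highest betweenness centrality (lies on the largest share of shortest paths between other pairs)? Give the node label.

Unnormalized betweenness of each node: Bao:5/6, Beata:5/6, Eva:23/3, Frank:5/6, Nora:5/2, Oskar:5/6, Sven:5/2, Ximena:4.
Eva has the largest value, 23/3, making it the main broker — the node through which the most shortest paths run.

Eva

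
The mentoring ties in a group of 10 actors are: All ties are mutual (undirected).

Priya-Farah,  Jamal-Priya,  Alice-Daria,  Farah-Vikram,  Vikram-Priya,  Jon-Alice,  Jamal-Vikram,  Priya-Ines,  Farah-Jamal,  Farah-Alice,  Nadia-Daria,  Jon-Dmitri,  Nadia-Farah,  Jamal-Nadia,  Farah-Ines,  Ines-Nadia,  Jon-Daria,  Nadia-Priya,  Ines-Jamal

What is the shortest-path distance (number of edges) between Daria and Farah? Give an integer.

One shortest route is Daria – Alice – Farah, which uses 2 edges, and Daria and Farah are not directly tied, so nothing shorter exists. So d(Daria,Farah) = 2.

2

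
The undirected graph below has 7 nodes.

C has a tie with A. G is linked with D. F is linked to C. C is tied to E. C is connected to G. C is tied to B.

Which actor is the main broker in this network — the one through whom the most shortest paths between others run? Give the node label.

C

Unnormalized betweenness of each node: A:0, B:0, C:14, D:0, E:0, F:0, G:5.
C has the largest value, 14, making it the main broker — the node through which the most shortest paths run.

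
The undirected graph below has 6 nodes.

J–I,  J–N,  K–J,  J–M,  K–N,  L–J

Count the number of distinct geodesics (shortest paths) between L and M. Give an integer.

The shortest distance is 2, and the only length-2 path is L–J–M. So there is exactly 1 shortest path.

1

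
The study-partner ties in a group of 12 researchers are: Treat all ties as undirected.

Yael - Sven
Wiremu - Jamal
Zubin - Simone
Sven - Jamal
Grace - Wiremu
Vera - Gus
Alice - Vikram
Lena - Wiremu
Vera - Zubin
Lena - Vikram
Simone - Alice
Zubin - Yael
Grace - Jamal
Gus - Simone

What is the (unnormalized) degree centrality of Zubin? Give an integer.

Zubin is directly tied to Simone, Vera, and Yael. That is 3 neighbors, so the degree of Zubin is 3.

3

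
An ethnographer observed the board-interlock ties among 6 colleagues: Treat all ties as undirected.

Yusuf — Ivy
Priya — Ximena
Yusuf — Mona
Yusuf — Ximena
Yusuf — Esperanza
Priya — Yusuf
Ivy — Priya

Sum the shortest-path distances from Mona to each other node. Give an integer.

9

Distances from Mona: Esperanza:2, Ivy:2, Priya:2, Ximena:2, Yusuf:1.
Sum = 2 + 2 + 2 + 2 + 1 = 9.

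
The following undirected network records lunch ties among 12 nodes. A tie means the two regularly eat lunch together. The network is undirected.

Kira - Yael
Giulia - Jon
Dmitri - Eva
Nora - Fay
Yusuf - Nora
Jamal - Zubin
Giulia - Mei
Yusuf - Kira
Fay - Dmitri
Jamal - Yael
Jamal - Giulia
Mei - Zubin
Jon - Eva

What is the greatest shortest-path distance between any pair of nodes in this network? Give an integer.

6

Eccentricity of each node (its greatest distance to any other): Dmitri:5, Eva:5, Fay:6, Giulia:5, Jamal:5, Jon:5, Kira:5, Mei:6, Nora:6, Yael:5, Yusuf:5, Zubin:6.
The maximum eccentricity is 6, realized for instance by the pair Fay–Zubin via Fay – Dmitri – Eva – Jon – Giulia – Mei – Zubin. So the diameter is 6.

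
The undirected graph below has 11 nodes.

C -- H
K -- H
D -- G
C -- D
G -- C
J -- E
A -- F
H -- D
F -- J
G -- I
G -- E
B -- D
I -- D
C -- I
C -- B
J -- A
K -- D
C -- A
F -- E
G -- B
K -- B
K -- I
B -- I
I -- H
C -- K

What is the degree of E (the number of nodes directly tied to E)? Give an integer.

E is directly tied to F, G, and J. That is 3 neighbors, so the degree of E is 3.

3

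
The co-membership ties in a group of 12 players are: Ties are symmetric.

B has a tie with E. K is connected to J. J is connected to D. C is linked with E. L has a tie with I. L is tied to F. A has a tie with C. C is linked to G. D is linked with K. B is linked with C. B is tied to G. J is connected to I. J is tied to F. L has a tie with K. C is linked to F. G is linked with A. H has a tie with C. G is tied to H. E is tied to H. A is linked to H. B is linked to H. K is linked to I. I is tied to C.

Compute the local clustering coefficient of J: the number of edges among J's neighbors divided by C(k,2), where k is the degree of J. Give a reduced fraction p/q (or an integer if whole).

J's neighbors: D, F, I, and K (k = 4).
Possible neighbor pairs: C(4,2) = 6. Edges among them: D–K, I–K → e = 2.
Clustering(J) = 2/6 = 1/3.

1/3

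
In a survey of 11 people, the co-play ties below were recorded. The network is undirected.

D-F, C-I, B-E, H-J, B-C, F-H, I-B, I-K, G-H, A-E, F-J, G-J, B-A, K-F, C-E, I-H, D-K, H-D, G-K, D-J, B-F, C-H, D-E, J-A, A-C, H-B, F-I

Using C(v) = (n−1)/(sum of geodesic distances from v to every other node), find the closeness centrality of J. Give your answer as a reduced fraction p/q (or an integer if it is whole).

Distances from J: A:1, B:2, C:2, D:1, E:2, F:1, G:1, H:1, I:2, K:2. Sum = 15.
n = 11, so closeness = 10/15 = 2/3.

2/3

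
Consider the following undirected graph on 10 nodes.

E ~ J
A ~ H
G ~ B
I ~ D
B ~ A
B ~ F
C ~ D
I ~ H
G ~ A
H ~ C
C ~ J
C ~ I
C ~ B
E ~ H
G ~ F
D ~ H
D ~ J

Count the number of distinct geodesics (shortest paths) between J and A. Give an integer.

The shortest distance is 3. The length-3 paths are: J–C–B–A; J–D–H–A; J–C–H–A; J–E–H–A.
That gives 4 distinct shortest paths.

4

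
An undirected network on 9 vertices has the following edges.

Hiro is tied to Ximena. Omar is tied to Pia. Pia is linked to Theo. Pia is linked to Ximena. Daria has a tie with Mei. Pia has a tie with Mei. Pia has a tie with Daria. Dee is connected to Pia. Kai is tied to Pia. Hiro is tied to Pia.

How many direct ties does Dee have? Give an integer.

1

Dee is directly tied to Pia. That is 1 neighbor, so the degree of Dee is 1.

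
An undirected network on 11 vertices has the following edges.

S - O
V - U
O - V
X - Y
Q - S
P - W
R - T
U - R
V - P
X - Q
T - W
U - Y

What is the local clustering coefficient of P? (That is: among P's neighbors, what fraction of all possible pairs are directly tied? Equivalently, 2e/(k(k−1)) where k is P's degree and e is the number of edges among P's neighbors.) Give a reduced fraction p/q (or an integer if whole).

P's neighbors: V and W (k = 2).
Possible neighbor pairs: C(2,2) = 1. Edges among them: none → e = 0.
Clustering(P) = 0/1.

0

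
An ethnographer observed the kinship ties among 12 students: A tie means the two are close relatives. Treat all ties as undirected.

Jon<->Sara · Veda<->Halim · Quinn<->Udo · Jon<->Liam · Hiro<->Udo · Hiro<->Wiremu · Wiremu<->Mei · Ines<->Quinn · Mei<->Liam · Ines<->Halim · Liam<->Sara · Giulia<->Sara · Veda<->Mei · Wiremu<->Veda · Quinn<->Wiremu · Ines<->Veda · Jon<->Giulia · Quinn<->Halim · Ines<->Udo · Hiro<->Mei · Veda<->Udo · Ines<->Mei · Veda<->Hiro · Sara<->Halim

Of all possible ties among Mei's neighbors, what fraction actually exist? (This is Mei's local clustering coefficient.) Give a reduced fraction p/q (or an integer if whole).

2/5

Mei's neighbors: Hiro, Ines, Liam, Veda, and Wiremu (k = 5).
Possible neighbor pairs: C(5,2) = 10. Edges among them: Hiro–Veda, Hiro–Wiremu, Ines–Veda, Veda–Wiremu → e = 4.
Clustering(Mei) = 4/10 = 2/5.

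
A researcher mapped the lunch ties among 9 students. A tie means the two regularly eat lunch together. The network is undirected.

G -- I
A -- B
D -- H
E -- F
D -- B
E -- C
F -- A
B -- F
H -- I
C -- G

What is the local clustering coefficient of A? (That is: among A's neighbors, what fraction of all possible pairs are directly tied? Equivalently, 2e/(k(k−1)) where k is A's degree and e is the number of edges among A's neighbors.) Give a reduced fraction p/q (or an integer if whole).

1

A's neighbors: B and F (k = 2).
Possible neighbor pairs: C(2,2) = 1. Edges among them: B–F → e = 1.
Clustering(A) = 1/1.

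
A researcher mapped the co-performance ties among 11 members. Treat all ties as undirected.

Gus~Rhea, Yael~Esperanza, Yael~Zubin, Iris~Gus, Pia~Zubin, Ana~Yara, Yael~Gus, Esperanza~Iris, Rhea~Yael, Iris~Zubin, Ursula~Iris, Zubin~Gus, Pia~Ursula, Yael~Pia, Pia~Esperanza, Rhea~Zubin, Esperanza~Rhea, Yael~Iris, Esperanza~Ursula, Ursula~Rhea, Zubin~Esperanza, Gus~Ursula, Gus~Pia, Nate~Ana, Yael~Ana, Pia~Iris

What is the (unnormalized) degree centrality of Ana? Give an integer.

3

Ana is directly tied to Nate, Yael, and Yara. That is 3 neighbors, so the degree of Ana is 3.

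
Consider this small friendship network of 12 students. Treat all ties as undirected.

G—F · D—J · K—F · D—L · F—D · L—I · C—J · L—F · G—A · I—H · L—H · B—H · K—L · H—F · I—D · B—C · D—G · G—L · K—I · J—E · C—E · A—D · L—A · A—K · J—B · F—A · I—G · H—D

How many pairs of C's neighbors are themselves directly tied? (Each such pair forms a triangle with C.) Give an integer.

C's neighbors: B, E, and J.
Neighbor pairs that are themselves tied: C–B–J; C–E–J. Each forms one triangle with C, for 2 in total.

2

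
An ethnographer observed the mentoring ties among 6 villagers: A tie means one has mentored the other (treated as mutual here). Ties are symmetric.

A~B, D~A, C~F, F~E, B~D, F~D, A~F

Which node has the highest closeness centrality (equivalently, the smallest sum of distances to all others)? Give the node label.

F

Farness (sum of distances to all others) for each node — A:7, B:10, C:10, D:7, E:10, F:6.
The smallest farness is 6, for F, so F has the highest closeness.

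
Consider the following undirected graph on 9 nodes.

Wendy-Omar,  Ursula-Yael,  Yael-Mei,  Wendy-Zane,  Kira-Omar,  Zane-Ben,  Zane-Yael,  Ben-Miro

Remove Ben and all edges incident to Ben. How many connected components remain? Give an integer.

2

Without Ben, the remaining ties split the others into: {Kira, Mei, Omar, Ursula, Wendy, Yael, Zane}; {Miro}.
That's 2 separate components.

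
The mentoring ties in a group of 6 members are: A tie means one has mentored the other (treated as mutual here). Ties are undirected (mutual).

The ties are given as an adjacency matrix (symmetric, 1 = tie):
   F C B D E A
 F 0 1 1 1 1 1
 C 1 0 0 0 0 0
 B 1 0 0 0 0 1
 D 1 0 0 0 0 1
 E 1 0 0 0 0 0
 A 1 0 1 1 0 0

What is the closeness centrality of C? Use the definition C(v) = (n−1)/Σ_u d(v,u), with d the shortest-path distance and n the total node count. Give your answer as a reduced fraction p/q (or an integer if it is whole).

Distances from C: A:2, B:2, D:2, E:2, F:1. Sum = 9.
n = 6, so closeness = 5/9.

5/9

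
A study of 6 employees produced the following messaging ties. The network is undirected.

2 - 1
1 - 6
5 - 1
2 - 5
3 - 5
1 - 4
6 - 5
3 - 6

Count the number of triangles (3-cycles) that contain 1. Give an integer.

2

1's neighbors: 2, 4, 5, and 6.
Neighbor pairs that are themselves tied: 1–2–5; 1–5–6. Each forms one triangle with 1, for 2 in total.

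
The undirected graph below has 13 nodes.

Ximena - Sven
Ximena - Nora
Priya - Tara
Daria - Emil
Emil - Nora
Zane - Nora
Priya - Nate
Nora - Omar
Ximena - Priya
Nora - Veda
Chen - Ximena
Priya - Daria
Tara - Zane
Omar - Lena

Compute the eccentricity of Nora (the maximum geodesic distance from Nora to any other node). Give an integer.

3

Distances from Nora: Chen:2, Daria:2, Emil:1, Lena:2, Nate:3, Omar:1, Priya:2, Sven:2, Tara:2, Veda:1, Ximena:1, Zane:1.
The largest is 3 (to Nate), so the eccentricity of Nora is 3.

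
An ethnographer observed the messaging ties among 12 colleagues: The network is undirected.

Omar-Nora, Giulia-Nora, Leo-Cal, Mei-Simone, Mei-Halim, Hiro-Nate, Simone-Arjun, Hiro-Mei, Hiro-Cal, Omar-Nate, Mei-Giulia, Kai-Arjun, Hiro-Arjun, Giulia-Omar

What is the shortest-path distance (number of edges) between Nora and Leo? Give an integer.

5

One shortest route is Nora – Giulia – Mei – Hiro – Cal – Leo, which uses 5 edges, and at distance 4 from Nora we only reach {Arjun, Cal}, which does not include Leo. So d(Nora,Leo) = 5.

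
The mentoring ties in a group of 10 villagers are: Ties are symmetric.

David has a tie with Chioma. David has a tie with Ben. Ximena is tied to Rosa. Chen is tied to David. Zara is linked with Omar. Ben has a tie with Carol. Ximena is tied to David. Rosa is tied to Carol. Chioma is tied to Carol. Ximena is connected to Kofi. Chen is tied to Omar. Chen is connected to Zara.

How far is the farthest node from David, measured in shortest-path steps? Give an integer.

Distances from David: Ben:1, Carol:2, Chen:1, Chioma:1, Kofi:2, Omar:2, Rosa:2, Ximena:1, Zara:2.
The largest is 2 (to Rosa, Kofi, Carol, Zara, and Omar), so the eccentricity of David is 2.

2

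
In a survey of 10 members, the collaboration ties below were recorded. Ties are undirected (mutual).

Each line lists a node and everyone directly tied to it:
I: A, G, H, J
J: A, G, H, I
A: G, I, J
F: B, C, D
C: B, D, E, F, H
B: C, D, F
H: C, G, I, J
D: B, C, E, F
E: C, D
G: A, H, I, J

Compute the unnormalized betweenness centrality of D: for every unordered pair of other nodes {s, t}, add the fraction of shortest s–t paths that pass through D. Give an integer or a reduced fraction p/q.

1

Pairs whose geodesics pass through D — F–E: 1/2; E–B: 1/2.
All other pairs contribute 0.
Summing the contributions gives betweenness(D) = 1.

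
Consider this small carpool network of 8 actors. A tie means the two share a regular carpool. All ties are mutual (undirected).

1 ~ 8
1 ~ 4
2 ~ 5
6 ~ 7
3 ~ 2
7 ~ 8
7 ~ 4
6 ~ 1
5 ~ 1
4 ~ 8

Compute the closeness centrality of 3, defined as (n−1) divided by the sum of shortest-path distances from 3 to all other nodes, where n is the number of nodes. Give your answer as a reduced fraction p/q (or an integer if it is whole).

7/23

Distances from 3: 1:3, 2:1, 4:4, 5:2, 6:4, 7:5, 8:4. Sum = 23.
n = 8, so closeness = 7/23.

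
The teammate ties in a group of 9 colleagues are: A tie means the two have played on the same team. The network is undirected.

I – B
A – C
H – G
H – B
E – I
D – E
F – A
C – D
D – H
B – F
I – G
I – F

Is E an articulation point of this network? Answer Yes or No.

Even without E, every remaining node can still reach every other (the residual graph is connected), so E is not a cut vertex.

No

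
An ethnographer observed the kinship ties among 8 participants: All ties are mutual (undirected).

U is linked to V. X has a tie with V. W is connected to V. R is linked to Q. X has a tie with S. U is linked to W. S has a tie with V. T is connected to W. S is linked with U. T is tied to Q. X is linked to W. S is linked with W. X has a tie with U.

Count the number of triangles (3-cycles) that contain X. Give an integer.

6

X's neighbors: S, U, V, and W.
Neighbor pairs that are themselves tied: X–S–U; X–S–V; X–S–W; X–U–V; X–U–W; X–V–W. Each forms one triangle with X, for 6 in total.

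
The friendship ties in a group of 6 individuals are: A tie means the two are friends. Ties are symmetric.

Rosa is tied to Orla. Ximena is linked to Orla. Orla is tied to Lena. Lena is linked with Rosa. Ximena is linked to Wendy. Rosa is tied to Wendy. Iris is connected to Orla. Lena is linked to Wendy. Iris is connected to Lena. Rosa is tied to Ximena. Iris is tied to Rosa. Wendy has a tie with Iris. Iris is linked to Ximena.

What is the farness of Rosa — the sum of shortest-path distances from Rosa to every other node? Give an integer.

5

Distances from Rosa: Iris:1, Lena:1, Orla:1, Wendy:1, Ximena:1.
Sum = 1 + 1 + 1 + 1 + 1 = 5.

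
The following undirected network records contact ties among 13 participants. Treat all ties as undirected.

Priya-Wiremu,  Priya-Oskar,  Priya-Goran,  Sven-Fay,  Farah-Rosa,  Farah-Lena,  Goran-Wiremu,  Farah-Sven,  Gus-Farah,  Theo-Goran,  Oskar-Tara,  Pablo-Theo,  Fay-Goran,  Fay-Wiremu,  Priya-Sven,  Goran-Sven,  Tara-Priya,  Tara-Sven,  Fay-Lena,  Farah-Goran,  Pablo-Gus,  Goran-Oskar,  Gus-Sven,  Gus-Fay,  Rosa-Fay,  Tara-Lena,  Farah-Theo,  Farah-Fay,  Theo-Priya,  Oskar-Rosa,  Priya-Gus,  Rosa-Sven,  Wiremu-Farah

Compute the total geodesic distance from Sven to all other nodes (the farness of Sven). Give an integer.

Distances from Sven: Farah:1, Fay:1, Goran:1, Gus:1, Lena:2, Oskar:2, Pablo:2, Priya:1, Rosa:1, Tara:1, Theo:2, Wiremu:2.
Sum = 1 + 1 + 1 + 1 + 2 + 2 + 2 + 1 + 1 + 1 + 2 + 2 = 17.

17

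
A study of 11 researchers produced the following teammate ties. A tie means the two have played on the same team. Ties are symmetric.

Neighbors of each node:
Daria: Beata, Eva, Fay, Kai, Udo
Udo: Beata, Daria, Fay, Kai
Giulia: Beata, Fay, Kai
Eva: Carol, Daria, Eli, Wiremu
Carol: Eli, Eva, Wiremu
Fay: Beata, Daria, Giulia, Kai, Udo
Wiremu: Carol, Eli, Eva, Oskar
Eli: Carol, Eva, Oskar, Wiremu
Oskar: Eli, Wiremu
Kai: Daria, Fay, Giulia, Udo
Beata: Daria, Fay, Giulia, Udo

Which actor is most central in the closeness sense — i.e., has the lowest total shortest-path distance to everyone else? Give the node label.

Daria

Farness (sum of distances to all others) for each node — Beata:21, Carol:23, Daria:16, Eli:22, Eva:17, Fay:20, Giulia:27, Kai:21, Oskar:30, Udo:21, Wiremu:22.
The smallest farness is 16, for Daria, so Daria has the highest closeness.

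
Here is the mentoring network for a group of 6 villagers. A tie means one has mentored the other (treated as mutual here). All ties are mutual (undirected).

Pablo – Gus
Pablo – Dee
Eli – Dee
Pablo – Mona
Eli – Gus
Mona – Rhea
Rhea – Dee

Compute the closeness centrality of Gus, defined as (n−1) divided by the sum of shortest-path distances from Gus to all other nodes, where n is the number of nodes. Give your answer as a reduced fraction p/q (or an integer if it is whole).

Distances from Gus: Dee:2, Eli:1, Mona:2, Pablo:1, Rhea:3. Sum = 9.
n = 6, so closeness = 5/9.

5/9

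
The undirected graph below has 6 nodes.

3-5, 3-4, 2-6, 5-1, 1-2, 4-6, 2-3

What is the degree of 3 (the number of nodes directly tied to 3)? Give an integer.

3 is directly tied to 2, 4, and 5. That is 3 neighbors, so the degree of 3 is 3.

3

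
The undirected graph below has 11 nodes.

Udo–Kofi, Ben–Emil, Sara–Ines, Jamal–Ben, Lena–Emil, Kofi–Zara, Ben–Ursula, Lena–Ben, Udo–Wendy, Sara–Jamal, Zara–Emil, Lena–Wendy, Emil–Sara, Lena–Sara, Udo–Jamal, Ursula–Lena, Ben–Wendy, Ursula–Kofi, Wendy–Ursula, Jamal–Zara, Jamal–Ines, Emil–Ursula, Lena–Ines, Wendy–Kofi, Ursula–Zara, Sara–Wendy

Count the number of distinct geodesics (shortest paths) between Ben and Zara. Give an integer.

3

The shortest distance is 2. The length-2 paths are: Ben–Emil–Zara; Ben–Jamal–Zara; Ben–Ursula–Zara.
That gives 3 distinct shortest paths.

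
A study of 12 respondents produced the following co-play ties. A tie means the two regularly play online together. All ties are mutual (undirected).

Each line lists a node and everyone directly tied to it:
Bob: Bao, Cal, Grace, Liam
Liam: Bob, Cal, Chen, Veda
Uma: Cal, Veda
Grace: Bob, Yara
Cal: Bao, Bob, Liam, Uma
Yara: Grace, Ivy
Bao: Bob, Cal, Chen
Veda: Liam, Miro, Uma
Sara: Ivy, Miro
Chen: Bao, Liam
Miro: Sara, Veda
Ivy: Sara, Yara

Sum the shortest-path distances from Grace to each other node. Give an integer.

Distances from Grace: Bao:2, Bob:1, Cal:2, Chen:3, Ivy:2, Liam:2, Miro:4, Sara:3, Uma:3, Veda:3, Yara:1.
Sum = 2 + 1 + 2 + 3 + 2 + 2 + 4 + 3 + 3 + 3 + 1 = 26.

26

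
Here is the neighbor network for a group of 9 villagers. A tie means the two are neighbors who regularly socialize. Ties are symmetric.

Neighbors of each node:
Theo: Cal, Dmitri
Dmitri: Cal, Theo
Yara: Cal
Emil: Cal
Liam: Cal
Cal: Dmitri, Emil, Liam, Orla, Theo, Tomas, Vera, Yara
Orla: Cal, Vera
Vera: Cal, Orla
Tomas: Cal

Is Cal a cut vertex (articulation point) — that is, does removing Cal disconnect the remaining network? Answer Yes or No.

Removing Cal leaves {Dmitri and Theo} with no path to {Yara}, so the network splits into 6 components. Cal is a cut vertex.

Yes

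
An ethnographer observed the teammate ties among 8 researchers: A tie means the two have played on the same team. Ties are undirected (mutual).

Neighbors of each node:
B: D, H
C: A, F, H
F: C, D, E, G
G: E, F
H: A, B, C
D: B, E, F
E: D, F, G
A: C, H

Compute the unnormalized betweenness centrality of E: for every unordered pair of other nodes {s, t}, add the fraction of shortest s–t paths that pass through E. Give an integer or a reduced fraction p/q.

Pairs whose geodesics pass through E — G–B: 1/2; G–D: 1/2.
All other pairs contribute 0.
Summing the contributions gives betweenness(E) = 1.

1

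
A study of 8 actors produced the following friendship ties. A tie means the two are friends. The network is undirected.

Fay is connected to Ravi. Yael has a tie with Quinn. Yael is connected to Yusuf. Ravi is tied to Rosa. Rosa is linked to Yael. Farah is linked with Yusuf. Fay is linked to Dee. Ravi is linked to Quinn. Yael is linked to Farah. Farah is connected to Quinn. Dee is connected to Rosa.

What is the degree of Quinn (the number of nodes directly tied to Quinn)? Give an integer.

3

Quinn is directly tied to Farah, Ravi, and Yael. That is 3 neighbors, so the degree of Quinn is 3.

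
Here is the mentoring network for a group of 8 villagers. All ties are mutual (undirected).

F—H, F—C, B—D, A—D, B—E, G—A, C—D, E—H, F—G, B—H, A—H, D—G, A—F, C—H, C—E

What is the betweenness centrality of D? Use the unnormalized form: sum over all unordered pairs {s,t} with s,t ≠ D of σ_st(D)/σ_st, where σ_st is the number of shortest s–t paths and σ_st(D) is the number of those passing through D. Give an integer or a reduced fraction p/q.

46/15

Pairs whose geodesics pass through D — A–C: 1/3; A–B: 1/2; E–G: 2/5; G–C: 1/2; G–B: 1; C–B: 1/3.
All other pairs contribute 0.
Summing the contributions gives betweenness(D) = 46/15.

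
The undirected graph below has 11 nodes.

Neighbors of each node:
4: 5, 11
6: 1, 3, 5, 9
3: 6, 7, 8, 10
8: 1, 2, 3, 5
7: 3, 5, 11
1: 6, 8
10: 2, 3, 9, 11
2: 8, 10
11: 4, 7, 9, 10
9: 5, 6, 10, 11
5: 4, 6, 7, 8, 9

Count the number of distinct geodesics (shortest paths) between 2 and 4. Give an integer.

The shortest distance is 3. The length-3 paths are: 2–8–5–4; 2–10–11–4.
That gives 2 distinct shortest paths.

2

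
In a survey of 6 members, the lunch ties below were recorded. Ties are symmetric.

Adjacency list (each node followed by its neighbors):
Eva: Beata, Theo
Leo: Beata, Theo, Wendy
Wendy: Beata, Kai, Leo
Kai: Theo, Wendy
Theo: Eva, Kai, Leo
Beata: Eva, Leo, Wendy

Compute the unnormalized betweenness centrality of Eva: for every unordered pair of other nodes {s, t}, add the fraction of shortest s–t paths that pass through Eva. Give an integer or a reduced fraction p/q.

Pairs whose geodesics pass through Eva — Theo–Beata: 1/2.
All other pairs contribute 0.
Summing the contributions gives betweenness(Eva) = 1/2.

1/2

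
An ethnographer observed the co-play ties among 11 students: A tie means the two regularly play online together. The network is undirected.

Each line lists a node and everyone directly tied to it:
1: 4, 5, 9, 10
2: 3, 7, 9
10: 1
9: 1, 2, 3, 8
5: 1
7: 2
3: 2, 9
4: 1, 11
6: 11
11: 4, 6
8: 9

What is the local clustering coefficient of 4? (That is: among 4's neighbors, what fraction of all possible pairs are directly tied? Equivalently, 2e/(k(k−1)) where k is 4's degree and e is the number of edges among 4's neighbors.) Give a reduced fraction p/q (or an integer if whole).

0

4's neighbors: 1 and 11 (k = 2).
Possible neighbor pairs: C(2,2) = 1. Edges among them: none → e = 0.
Clustering(4) = 0/1.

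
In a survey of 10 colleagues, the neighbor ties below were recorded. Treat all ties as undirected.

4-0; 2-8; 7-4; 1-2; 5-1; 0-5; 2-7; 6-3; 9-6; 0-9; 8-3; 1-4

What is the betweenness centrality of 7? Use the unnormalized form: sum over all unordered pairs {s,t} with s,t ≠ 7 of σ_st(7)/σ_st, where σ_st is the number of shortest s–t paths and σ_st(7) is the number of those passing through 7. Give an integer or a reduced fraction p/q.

Pairs whose geodesics pass through 7 — 8–0: 1/4; 8–4: 1/2; 3–4: 1/3; 9–2: 1/4; 0–2: 1/3; 4–2: 1/2.
All other pairs contribute 0.
Summing the contributions gives betweenness(7) = 13/6.

13/6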